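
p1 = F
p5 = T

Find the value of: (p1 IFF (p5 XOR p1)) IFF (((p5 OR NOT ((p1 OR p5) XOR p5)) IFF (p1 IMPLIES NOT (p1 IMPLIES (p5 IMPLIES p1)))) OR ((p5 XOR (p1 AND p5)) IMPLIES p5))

F

p5 XOR p1 = T XOR F = T
p1 IFF (p5 XOR p1) = F IFF T = F
p1 OR p5 = F OR T = T
(p1 OR p5) XOR p5 = T XOR T = F
NOT ((p1 OR p5) XOR p5) = NOT F = T
p5 OR NOT ((p1 OR p5) XOR p5) = T OR T = T
p5 IMPLIES p1 = T IMPLIES F = F
p1 IMPLIES (p5 IMPLIES p1) = F IMPLIES F = T
NOT (p1 IMPLIES (p5 IMPLIES p1)) = NOT T = F
p1 IMPLIES NOT (p1 IMPLIES (p5 IMPLIES p1)) = F IMPLIES F = T
(p5 OR NOT ((p1 OR p5) XOR p5)) IFF (p1 IMPLIES NOT (p1 IMPLIES (p5 IMPLIES p1))) = T IFF T = T
p1 AND p5 = F AND T = F
p5 XOR (p1 AND p5) = T XOR F = T
(p5 XOR (p1 AND p5)) IMPLIES p5 = T IMPLIES T = T
((p5 OR NOT ((p1 OR p5) XOR p5)) IFF (p1 IMPLIES NOT (p1 IMPLIES (p5 IMPLIES p1)))) OR ((p5 XOR (p1 AND p5)) IMPLIES p5) = T OR T = T
(p1 IFF (p5 XOR p1)) IFF (((p5 OR NOT ((p1 OR p5) XOR p5)) IFF (p1 IMPLIES NOT (p1 IMPLIES (p5 IMPLIES p1)))) OR ((p5 XOR (p1 AND p5)) IMPLIES p5)) = F IFF T = F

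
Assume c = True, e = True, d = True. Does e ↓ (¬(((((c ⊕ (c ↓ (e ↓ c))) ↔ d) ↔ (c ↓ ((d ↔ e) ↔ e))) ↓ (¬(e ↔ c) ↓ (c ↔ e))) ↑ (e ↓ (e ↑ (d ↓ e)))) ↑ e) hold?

Substituting c=True, e=True, d=True:
e ↓ c = True ↓ True = False
c ↓ (e ↓ c) = True ↓ False = False
c ⊕ (c ↓ (e ↓ c)) = True ⊕ False = True
(c ⊕ (c ↓ (e ↓ c))) ↔ d = True ↔ True = True
d ↔ e = True ↔ True = True
(d ↔ e) ↔ e = True ↔ True = True
c ↓ ((d ↔ e) ↔ e) = True ↓ True = False
((c ⊕ (c ↓ (e ↓ c))) ↔ d) ↔ (c ↓ ((d ↔ e) ↔ e)) = True ↔ False = False
e ↔ c = True ↔ True = True
¬(e ↔ c) = ¬True = False
c ↔ e = True ↔ True = True
¬(e ↔ c) ↓ (c ↔ e) = False ↓ True = False
(((c ⊕ (c ↓ (e ↓ c))) ↔ d) ↔ (c ↓ ((d ↔ e) ↔ e))) ↓ (¬(e ↔ c) ↓ (c ↔ e)) = False ↓ False = True
d ↓ e = True ↓ True = False
e ↑ (d ↓ e) = True ↑ False = True
e ↓ (e ↑ (d ↓ e)) = True ↓ True = False
((((c ⊕ (c ↓ (e ↓ c))) ↔ d) ↔ (c ↓ ((d ↔ e) ↔ e))) ↓ (¬(e ↔ c) ↓ (c ↔ e))) ↑ (e ↓ (e ↑ (d ↓ e))) = True ↑ False = True
¬(((((c ⊕ (c ↓ (e ↓ c))) ↔ d) ↔ (c ↓ ((d ↔ e) ↔ e))) ↓ (¬(e ↔ c) ↓ (c ↔ e))) ↑ (e ↓ (e ↑ (d ↓ e)))) = ¬True = False
¬(((((c ⊕ (c ↓ (e ↓ c))) ↔ d) ↔ (c ↓ ((d ↔ e) ↔ e))) ↓ (¬(e ↔ c) ↓ (c ↔ e))) ↑ (e ↓ (e ↑ (d ↓ e)))) ↑ e = False ↑ True = True
e ↓ (¬(((((c ⊕ (c ↓ (e ↓ c))) ↔ d) ↔ (c ↓ ((d ↔ e) ↔ e))) ↓ (¬(e ↔ c) ↓ (c ↔ e))) ↑ (e ↓ (e ↑ (d ↓ e)))) ↑ e) = True ↓ True = False

False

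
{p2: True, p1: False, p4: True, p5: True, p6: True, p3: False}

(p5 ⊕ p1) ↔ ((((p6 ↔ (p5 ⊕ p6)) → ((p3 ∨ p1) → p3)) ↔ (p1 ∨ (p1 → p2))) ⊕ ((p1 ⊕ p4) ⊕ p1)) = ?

False

p5 ⊕ p1 = True ⊕ False = True
p5 ⊕ p6 = True ⊕ True = False
p6 ↔ (p5 ⊕ p6) = True ↔ False = False
p3 ∨ p1 = False ∨ False = False
(p3 ∨ p1) → p3 = False → False = True
(p6 ↔ (p5 ⊕ p6)) → ((p3 ∨ p1) → p3) = False → True = True
p1 → p2 = False → True = True
p1 ∨ (p1 → p2) = False ∨ True = True
((p6 ↔ (p5 ⊕ p6)) → ((p3 ∨ p1) → p3)) ↔ (p1 ∨ (p1 → p2)) = True ↔ True = True
p1 ⊕ p4 = False ⊕ True = True
(p1 ⊕ p4) ⊕ p1 = True ⊕ False = True
(((p6 ↔ (p5 ⊕ p6)) → ((p3 ∨ p1) → p3)) ↔ (p1 ∨ (p1 → p2))) ⊕ ((p1 ⊕ p4) ⊕ p1) = True ⊕ True = False
(p5 ⊕ p1) ↔ ((((p6 ↔ (p5 ⊕ p6)) → ((p3 ∨ p1) → p3)) ↔ (p1 ∨ (p1 → p2))) ⊕ ((p1 ⊕ p4) ⊕ p1)) = True ↔ False = False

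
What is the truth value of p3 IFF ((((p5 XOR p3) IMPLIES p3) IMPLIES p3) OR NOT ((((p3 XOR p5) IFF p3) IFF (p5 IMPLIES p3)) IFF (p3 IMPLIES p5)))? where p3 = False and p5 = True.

p5 XOR p3 = True XOR False = True
(p5 XOR p3) IMPLIES p3 = True IMPLIES False = False
((p5 XOR p3) IMPLIES p3) IMPLIES p3 = False IMPLIES False = True
p3 XOR p5 = False XOR True = True
(p3 XOR p5) IFF p3 = True IFF False = False
p5 IMPLIES p3 = True IMPLIES False = False
((p3 XOR p5) IFF p3) IFF (p5 IMPLIES p3) = False IFF False = True
p3 IMPLIES p5 = False IMPLIES True = True
(((p3 XOR p5) IFF p3) IFF (p5 IMPLIES p3)) IFF (p3 IMPLIES p5) = True IFF True = True
NOT ((((p3 XOR p5) IFF p3) IFF (p5 IMPLIES p3)) IFF (p3 IMPLIES p5)) = NOT True = False
(((p5 XOR p3) IMPLIES p3) IMPLIES p3) OR NOT ((((p3 XOR p5) IFF p3) IFF (p5 IMPLIES p3)) IFF (p3 IMPLIES p5)) = True OR False = True
p3 IFF ((((p5 XOR p3) IMPLIES p3) IMPLIES p3) OR NOT ((((p3 XOR p5) IFF p3) IFF (p5 IMPLIES p3)) IFF (p3 IMPLIES p5))) = False IFF True = False

False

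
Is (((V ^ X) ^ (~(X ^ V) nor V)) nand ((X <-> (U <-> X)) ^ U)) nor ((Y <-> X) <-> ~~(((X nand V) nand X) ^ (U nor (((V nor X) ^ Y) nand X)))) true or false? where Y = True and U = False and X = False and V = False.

False

V ^ X = False ^ False = False
X ^ V = False ^ False = False
~(X ^ V) = ~False = True
~(X ^ V) nor V = True nor False = False
(V ^ X) ^ (~(X ^ V) nor V) = False ^ False = False
U <-> X = False <-> False = True
X <-> (U <-> X) = False <-> True = False
(X <-> (U <-> X)) ^ U = False ^ False = False
((V ^ X) ^ (~(X ^ V) nor V)) nand ((X <-> (U <-> X)) ^ U) = False nand False = True
Y <-> X = True <-> False = False
X nand V = False nand False = True
(X nand V) nand X = True nand False = True
V nor X = False nor False = True
(V nor X) ^ Y = True ^ True = False
((V nor X) ^ Y) nand X = False nand False = True
U nor (((V nor X) ^ Y) nand X) = False nor True = False
((X nand V) nand X) ^ (U nor (((V nor X) ^ Y) nand X)) = True ^ False = True
~(((X nand V) nand X) ^ (U nor (((V nor X) ^ Y) nand X))) = ~True = False
~~(((X nand V) nand X) ^ (U nor (((V nor X) ^ Y) nand X))) = ~False = True
(Y <-> X) <-> ~~(((X nand V) nand X) ^ (U nor (((V nor X) ^ Y) nand X))) = False <-> True = False
(((V ^ X) ^ (~(X ^ V) nor V)) nand ((X <-> (U <-> X)) ^ U)) nor ((Y <-> X) <-> ~~(((X nand V) nand X) ^ (U nor (((V nor X) ^ Y) nand X)))) = True nor False = False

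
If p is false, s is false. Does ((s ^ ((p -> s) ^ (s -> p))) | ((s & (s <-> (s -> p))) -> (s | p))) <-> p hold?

p -> s = 0 -> 0 = 1
s -> p = 0 -> 0 = 1
(p -> s) ^ (s -> p) = 1 ^ 1 = 0
s ^ ((p -> s) ^ (s -> p)) = 0 ^ 0 = 0
s -> p = 0 -> 0 = 1
s <-> (s -> p) = 0 <-> 1 = 0
s & (s <-> (s -> p)) = 0 & 0 = 0
s | p = 0 | 0 = 0
(s & (s <-> (s -> p))) -> (s | p) = 0 -> 0 = 1
(s ^ ((p -> s) ^ (s -> p))) | ((s & (s <-> (s -> p))) -> (s | p)) = 0 | 1 = 1
((s ^ ((p -> s) ^ (s -> p))) | ((s & (s <-> (s -> p))) -> (s | p))) <-> p = 1 <-> 0 = 0

0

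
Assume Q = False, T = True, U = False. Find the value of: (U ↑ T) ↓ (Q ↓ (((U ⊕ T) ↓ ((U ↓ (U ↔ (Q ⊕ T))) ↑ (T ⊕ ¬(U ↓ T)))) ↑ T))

False

U ↑ T = False ↑ True = True
U ⊕ T = False ⊕ True = True
Q ⊕ T = False ⊕ True = True
U ↔ (Q ⊕ T) = False ↔ True = False
U ↓ (U ↔ (Q ⊕ T)) = False ↓ False = True
U ↓ T = False ↓ True = False
¬(U ↓ T) = ¬False = True
T ⊕ ¬(U ↓ T) = True ⊕ True = False
(U ↓ (U ↔ (Q ⊕ T))) ↑ (T ⊕ ¬(U ↓ T)) = True ↑ False = True
(U ⊕ T) ↓ ((U ↓ (U ↔ (Q ⊕ T))) ↑ (T ⊕ ¬(U ↓ T))) = True ↓ True = False
((U ⊕ T) ↓ ((U ↓ (U ↔ (Q ⊕ T))) ↑ (T ⊕ ¬(U ↓ T)))) ↑ T = False ↑ True = True
Q ↓ (((U ⊕ T) ↓ ((U ↓ (U ↔ (Q ⊕ T))) ↑ (T ⊕ ¬(U ↓ T)))) ↑ T) = False ↓ True = False
(U ↑ T) ↓ (Q ↓ (((U ⊕ T) ↓ ((U ↓ (U ↔ (Q ⊕ T))) ↑ (T ⊕ ¬(U ↓ T)))) ↑ T)) = True ↓ False = False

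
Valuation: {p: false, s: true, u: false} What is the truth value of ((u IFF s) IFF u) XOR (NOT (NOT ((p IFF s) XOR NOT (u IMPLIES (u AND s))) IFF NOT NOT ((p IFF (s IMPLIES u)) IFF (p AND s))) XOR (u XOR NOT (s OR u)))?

u IFF s = false IFF true = false
(u IFF s) IFF u = false IFF false = true
p IFF s = false IFF true = false
u AND s = false AND true = false
u IMPLIES (u AND s) = false IMPLIES false = true
NOT (u IMPLIES (u AND s)) = NOT true = false
(p IFF s) XOR NOT (u IMPLIES (u AND s)) = false XOR false = false
NOT ((p IFF s) XOR NOT (u IMPLIES (u AND s))) = NOT false = true
s IMPLIES u = true IMPLIES false = false
p IFF (s IMPLIES u) = false IFF false = true
p AND s = false AND true = false
(p IFF (s IMPLIES u)) IFF (p AND s) = true IFF false = false
NOT ((p IFF (s IMPLIES u)) IFF (p AND s)) = NOT false = true
NOT NOT ((p IFF (s IMPLIES u)) IFF (p AND s)) = NOT true = false
NOT ((p IFF s) XOR NOT (u IMPLIES (u AND s))) IFF NOT NOT ((p IFF (s IMPLIES u)) IFF (p AND s)) = true IFF false = false
NOT (NOT ((p IFF s) XOR NOT (u IMPLIES (u AND s))) IFF NOT NOT ((p IFF (s IMPLIES u)) IFF (p AND s))) = NOT false = true
s OR u = true OR false = true
NOT (s OR u) = NOT true = false
u XOR NOT (s OR u) = false XOR false = false
NOT (NOT ((p IFF s) XOR NOT (u IMPLIES (u AND s))) IFF NOT NOT ((p IFF (s IMPLIES u)) IFF (p AND s))) XOR (u XOR NOT (s OR u)) = true XOR false = true
((u IFF s) IFF u) XOR (NOT (NOT ((p IFF s) XOR NOT (u IMPLIES (u AND s))) IFF NOT NOT ((p IFF (s IMPLIES u)) IFF (p AND s))) XOR (u XOR NOT (s OR u))) = true XOR true = false

false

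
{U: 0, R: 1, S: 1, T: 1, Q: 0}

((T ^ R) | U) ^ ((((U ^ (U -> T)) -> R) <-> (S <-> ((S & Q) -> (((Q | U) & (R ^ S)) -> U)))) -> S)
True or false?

T ^ R = 1 ^ 1 = 0
(T ^ R) | U = 0 | 0 = 0
U -> T = 0 -> 1 = 1
U ^ (U -> T) = 0 ^ 1 = 1
(U ^ (U -> T)) -> R = 1 -> 1 = 1
S & Q = 1 & 0 = 0
Q | U = 0 | 0 = 0
R ^ S = 1 ^ 1 = 0
(Q | U) & (R ^ S) = 0 & 0 = 0
((Q | U) & (R ^ S)) -> U = 0 -> 0 = 1
(S & Q) -> (((Q | U) & (R ^ S)) -> U) = 0 -> 1 = 1
S <-> ((S & Q) -> (((Q | U) & (R ^ S)) -> U)) = 1 <-> 1 = 1
((U ^ (U -> T)) -> R) <-> (S <-> ((S & Q) -> (((Q | U) & (R ^ S)) -> U))) = 1 <-> 1 = 1
(((U ^ (U -> T)) -> R) <-> (S <-> ((S & Q) -> (((Q | U) & (R ^ S)) -> U)))) -> S = 1 -> 1 = 1
((T ^ R) | U) ^ ((((U ^ (U -> T)) -> R) <-> (S <-> ((S & Q) -> (((Q | U) & (R ^ S)) -> U)))) -> S) = 0 ^ 1 = 1

1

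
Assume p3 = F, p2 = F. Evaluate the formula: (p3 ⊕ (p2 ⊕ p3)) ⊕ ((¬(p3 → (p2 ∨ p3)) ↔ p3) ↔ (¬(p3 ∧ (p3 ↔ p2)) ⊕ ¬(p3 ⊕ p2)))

p2 ⊕ p3 = F ⊕ F = F
p3 ⊕ (p2 ⊕ p3) = F ⊕ F = F
p2 ∨ p3 = F ∨ F = F
p3 → (p2 ∨ p3) = F → F = T
¬(p3 → (p2 ∨ p3)) = ¬T = F
¬(p3 → (p2 ∨ p3)) ↔ p3 = F ↔ F = T
p3 ↔ p2 = F ↔ F = T
p3 ∧ (p3 ↔ p2) = F ∧ T = F
¬(p3 ∧ (p3 ↔ p2)) = ¬F = T
p3 ⊕ p2 = F ⊕ F = F
¬(p3 ⊕ p2) = ¬F = T
¬(p3 ∧ (p3 ↔ p2)) ⊕ ¬(p3 ⊕ p2) = T ⊕ T = F
(¬(p3 → (p2 ∨ p3)) ↔ p3) ↔ (¬(p3 ∧ (p3 ↔ p2)) ⊕ ¬(p3 ⊕ p2)) = T ↔ F = F
(p3 ⊕ (p2 ⊕ p3)) ⊕ ((¬(p3 → (p2 ∨ p3)) ↔ p3) ↔ (¬(p3 ∧ (p3 ↔ p2)) ⊕ ¬(p3 ⊕ p2))) = F ⊕ F = F

F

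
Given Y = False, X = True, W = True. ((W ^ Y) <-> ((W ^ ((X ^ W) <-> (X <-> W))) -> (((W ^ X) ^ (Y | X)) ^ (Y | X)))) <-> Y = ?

True

Substituting Y=False, X=True, W=True:
W ^ Y = True ^ False = True
X ^ W = True ^ True = False
X <-> W = True <-> True = True
(X ^ W) <-> (X <-> W) = False <-> True = False
W ^ ((X ^ W) <-> (X <-> W)) = True ^ False = True
W ^ X = True ^ True = False
Y | X = False | True = True
(W ^ X) ^ (Y | X) = False ^ True = True
Y | X = False | True = True
((W ^ X) ^ (Y | X)) ^ (Y | X) = True ^ True = False
(W ^ ((X ^ W) <-> (X <-> W))) -> (((W ^ X) ^ (Y | X)) ^ (Y | X)) = True -> False = False
(W ^ Y) <-> ((W ^ ((X ^ W) <-> (X <-> W))) -> (((W ^ X) ^ (Y | X)) ^ (Y | X))) = True <-> False = False
((W ^ Y) <-> ((W ^ ((X ^ W) <-> (X <-> W))) -> (((W ^ X) ^ (Y | X)) ^ (Y | X)))) <-> Y = False <-> False = True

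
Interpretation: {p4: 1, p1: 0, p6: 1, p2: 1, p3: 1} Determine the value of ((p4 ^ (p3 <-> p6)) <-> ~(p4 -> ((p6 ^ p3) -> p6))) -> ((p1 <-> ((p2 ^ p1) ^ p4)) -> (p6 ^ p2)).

0

Substituting p4=1, p1=0, p6=1, p2=1, p3=1:
p3 <-> p6 = 1 <-> 1 = 1
p4 ^ (p3 <-> p6) = 1 ^ 1 = 0
p6 ^ p3 = 1 ^ 1 = 0
(p6 ^ p3) -> p6 = 0 -> 1 = 1
p4 -> ((p6 ^ p3) -> p6) = 1 -> 1 = 1
~(p4 -> ((p6 ^ p3) -> p6)) = ~1 = 0
(p4 ^ (p3 <-> p6)) <-> ~(p4 -> ((p6 ^ p3) -> p6)) = 0 <-> 0 = 1
p2 ^ p1 = 1 ^ 0 = 1
(p2 ^ p1) ^ p4 = 1 ^ 1 = 0
p1 <-> ((p2 ^ p1) ^ p4) = 0 <-> 0 = 1
p6 ^ p2 = 1 ^ 1 = 0
(p1 <-> ((p2 ^ p1) ^ p4)) -> (p6 ^ p2) = 1 -> 0 = 0
((p4 ^ (p3 <-> p6)) <-> ~(p4 -> ((p6 ^ p3) -> p6))) -> ((p1 <-> ((p2 ^ p1) ^ p4)) -> (p6 ^ p2)) = 1 -> 0 = 0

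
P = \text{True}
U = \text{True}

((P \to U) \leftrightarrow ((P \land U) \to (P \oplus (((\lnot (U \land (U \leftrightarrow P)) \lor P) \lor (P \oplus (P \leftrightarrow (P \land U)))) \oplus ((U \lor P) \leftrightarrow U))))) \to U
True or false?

\text{True}

Substituting P=\text{True}, U=\text{True}:
P \to U = \text{True} \to \text{True} = \text{True}
P \land U = \text{True} \land \text{True} = \text{True}
U \leftrightarrow P = \text{True} \leftrightarrow \text{True} = \text{True}
U \land (U \leftrightarrow P) = \text{True} \land \text{True} = \text{True}
\lnot (U \land (U \leftrightarrow P)) = \lnot \text{True} = \text{False}
\lnot (U \land (U \leftrightarrow P)) \lor P = \text{False} \lor \text{True} = \text{True}
P \land U = \text{True} \land \text{True} = \text{True}
P \leftrightarrow (P \land U) = \text{True} \leftrightarrow \text{True} = \text{True}
P \oplus (P \leftrightarrow (P \land U)) = \text{True} \oplus \text{True} = \text{False}
(\lnot (U \land (U \leftrightarrow P)) \lor P) \lor (P \oplus (P \leftrightarrow (P \land U))) = \text{True} \lor \text{False} = \text{True}
U \lor P = \text{True} \lor \text{True} = \text{True}
(U \lor P) \leftrightarrow U = \text{True} \leftrightarrow \text{True} = \text{True}
((\lnot (U \land (U \leftrightarrow P)) \lor P) \lor (P \oplus (P \leftrightarrow (P \land U)))) \oplus ((U \lor P) \leftrightarrow U) = \text{True} \oplus \text{True} = \text{False}
P \oplus (((\lnot (U \land (U \leftrightarrow P)) \lor P) \lor (P \oplus (P \leftrightarrow (P \land U)))) \oplus ((U \lor P) \leftrightarrow U)) = \text{True} \oplus \text{False} = \text{True}
(P \land U) \to (P \oplus (((\lnot (U \land (U \leftrightarrow P)) \lor P) \lor (P \oplus (P \leftrightarrow (P \land U)))) \oplus ((U \lor P) \leftrightarrow U))) = \text{True} \to \text{True} = \text{True}
(P \to U) \leftrightarrow ((P \land U) \to (P \oplus (((\lnot (U \land (U \leftrightarrow P)) \lor P) \lor (P \oplus (P \leftrightarrow (P \land U)))) \oplus ((U \lor P) \leftrightarrow U)))) = \text{True} \leftrightarrow \text{True} = \text{True}
((P \to U) \leftrightarrow ((P \land U) \to (P \oplus (((\lnot (U \land (U \leftrightarrow P)) \lor P) \lor (P \oplus (P \leftrightarrow (P \land U)))) \oplus ((U \lor P) \leftrightarrow U))))) \to U = \text{True} \to \text{True} = \text{True}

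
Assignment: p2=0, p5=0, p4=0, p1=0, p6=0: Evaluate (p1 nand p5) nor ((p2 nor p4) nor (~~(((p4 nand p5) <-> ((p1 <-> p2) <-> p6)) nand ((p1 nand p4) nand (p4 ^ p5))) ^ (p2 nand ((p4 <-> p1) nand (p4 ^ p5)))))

Substituting p2=0, p5=0, p4=0, p1=0, p6=0:
p1 nand p5 = 0 nand 0 = 1
p2 nor p4 = 0 nor 0 = 1
p4 nand p5 = 0 nand 0 = 1
p1 <-> p2 = 0 <-> 0 = 1
(p1 <-> p2) <-> p6 = 1 <-> 0 = 0
(p4 nand p5) <-> ((p1 <-> p2) <-> p6) = 1 <-> 0 = 0
p1 nand p4 = 0 nand 0 = 1
p4 ^ p5 = 0 ^ 0 = 0
(p1 nand p4) nand (p4 ^ p5) = 1 nand 0 = 1
((p4 nand p5) <-> ((p1 <-> p2) <-> p6)) nand ((p1 nand p4) nand (p4 ^ p5)) = 0 nand 1 = 1
~(((p4 nand p5) <-> ((p1 <-> p2) <-> p6)) nand ((p1 nand p4) nand (p4 ^ p5))) = ~1 = 0
~~(((p4 nand p5) <-> ((p1 <-> p2) <-> p6)) nand ((p1 nand p4) nand (p4 ^ p5))) = ~0 = 1
p4 <-> p1 = 0 <-> 0 = 1
p4 ^ p5 = 0 ^ 0 = 0
(p4 <-> p1) nand (p4 ^ p5) = 1 nand 0 = 1
p2 nand ((p4 <-> p1) nand (p4 ^ p5)) = 0 nand 1 = 1
~~(((p4 nand p5) <-> ((p1 <-> p2) <-> p6)) nand ((p1 nand p4) nand (p4 ^ p5))) ^ (p2 nand ((p4 <-> p1) nand (p4 ^ p5))) = 1 ^ 1 = 0
(p2 nor p4) nor (~~(((p4 nand p5) <-> ((p1 <-> p2) <-> p6)) nand ((p1 nand p4) nand (p4 ^ p5))) ^ (p2 nand ((p4 <-> p1) nand (p4 ^ p5)))) = 1 nor 0 = 0
(p1 nand p5) nor ((p2 nor p4) nor (~~(((p4 nand p5) <-> ((p1 <-> p2) <-> p6)) nand ((p1 nand p4) nand (p4 ^ p5))) ^ (p2 nand ((p4 <-> p1) nand (p4 ^ p5))))) = 1 nor 0 = 0

0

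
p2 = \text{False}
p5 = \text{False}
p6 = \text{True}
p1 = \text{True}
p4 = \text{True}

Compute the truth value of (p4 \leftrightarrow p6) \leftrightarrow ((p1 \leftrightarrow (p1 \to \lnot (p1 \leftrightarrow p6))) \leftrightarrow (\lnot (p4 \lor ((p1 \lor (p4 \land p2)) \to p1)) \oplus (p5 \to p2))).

\text{False}

p4 \leftrightarrow p6 = \text{True} \leftrightarrow \text{True} = \text{True}
p1 \leftrightarrow p6 = \text{True} \leftrightarrow \text{True} = \text{True}
\lnot (p1 \leftrightarrow p6) = \lnot \text{True} = \text{False}
p1 \to \lnot (p1 \leftrightarrow p6) = \text{True} \to \text{False} = \text{False}
p1 \leftrightarrow (p1 \to \lnot (p1 \leftrightarrow p6)) = \text{True} \leftrightarrow \text{False} = \text{False}
p4 \land p2 = \text{True} \land \text{False} = \text{False}
p1 \lor (p4 \land p2) = \text{True} \lor \text{False} = \text{True}
(p1 \lor (p4 \land p2)) \to p1 = \text{True} \to \text{True} = \text{True}
p4 \lor ((p1 \lor (p4 \land p2)) \to p1) = \text{True} \lor \text{True} = \text{True}
\lnot (p4 \lor ((p1 \lor (p4 \land p2)) \to p1)) = \lnot \text{True} = \text{False}
p5 \to p2 = \text{False} \to \text{False} = \text{True}
\lnot (p4 \lor ((p1 \lor (p4 \land p2)) \to p1)) \oplus (p5 \to p2) = \text{False} \oplus \text{True} = \text{True}
(p1 \leftrightarrow (p1 \to \lnot (p1 \leftrightarrow p6))) \leftrightarrow (\lnot (p4 \lor ((p1 \lor (p4 \land p2)) \to p1)) \oplus (p5 \to p2)) = \text{False} \leftrightarrow \text{True} = \text{False}
(p4 \leftrightarrow p6) \leftrightarrow ((p1 \leftrightarrow (p1 \to \lnot (p1 \leftrightarrow p6))) \leftrightarrow (\lnot (p4 \lor ((p1 \lor (p4 \land p2)) \to p1)) \oplus (p5 \to p2))) = \text{True} \leftrightarrow \text{False} = \text{False}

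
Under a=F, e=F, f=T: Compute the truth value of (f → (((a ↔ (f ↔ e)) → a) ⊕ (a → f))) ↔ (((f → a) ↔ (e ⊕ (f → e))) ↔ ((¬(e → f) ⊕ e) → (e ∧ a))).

f ↔ e = T ↔ F = F
a ↔ (f ↔ e) = F ↔ F = T
(a ↔ (f ↔ e)) → a = T → F = F
a → f = F → T = T
((a ↔ (f ↔ e)) → a) ⊕ (a → f) = F ⊕ T = T
f → (((a ↔ (f ↔ e)) → a) ⊕ (a → f)) = T → T = T
f → a = T → F = F
f → e = T → F = F
e ⊕ (f → e) = F ⊕ F = F
(f → a) ↔ (e ⊕ (f → e)) = F ↔ F = T
e → f = F → T = T
¬(e → f) = ¬T = F
¬(e → f) ⊕ e = F ⊕ F = F
e ∧ a = F ∧ F = F
(¬(e → f) ⊕ e) → (e ∧ a) = F → F = T
((f → a) ↔ (e ⊕ (f → e))) ↔ ((¬(e → f) ⊕ e) → (e ∧ a)) = T ↔ T = T
(f → (((a ↔ (f ↔ e)) → a) ⊕ (a → f))) ↔ (((f → a) ↔ (e ⊕ (f → e))) ↔ ((¬(e → f) ⊕ e) → (e ∧ a))) = T ↔ T = T

T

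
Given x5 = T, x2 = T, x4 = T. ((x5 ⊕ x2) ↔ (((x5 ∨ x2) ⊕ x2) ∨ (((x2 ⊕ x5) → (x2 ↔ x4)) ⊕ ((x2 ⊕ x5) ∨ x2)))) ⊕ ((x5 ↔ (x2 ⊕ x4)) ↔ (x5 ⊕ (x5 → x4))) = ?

F

x5 ⊕ x2 = T ⊕ T = F
x5 ∨ x2 = T ∨ T = T
(x5 ∨ x2) ⊕ x2 = T ⊕ T = F
x2 ⊕ x5 = T ⊕ T = F
x2 ↔ x4 = T ↔ T = T
(x2 ⊕ x5) → (x2 ↔ x4) = F → T = T
x2 ⊕ x5 = T ⊕ T = F
(x2 ⊕ x5) ∨ x2 = F ∨ T = T
((x2 ⊕ x5) → (x2 ↔ x4)) ⊕ ((x2 ⊕ x5) ∨ x2) = T ⊕ T = F
((x5 ∨ x2) ⊕ x2) ∨ (((x2 ⊕ x5) → (x2 ↔ x4)) ⊕ ((x2 ⊕ x5) ∨ x2)) = F ∨ F = F
(x5 ⊕ x2) ↔ (((x5 ∨ x2) ⊕ x2) ∨ (((x2 ⊕ x5) → (x2 ↔ x4)) ⊕ ((x2 ⊕ x5) ∨ x2))) = F ↔ F = T
x2 ⊕ x4 = T ⊕ T = F
x5 ↔ (x2 ⊕ x4) = T ↔ F = F
x5 → x4 = T → T = T
x5 ⊕ (x5 → x4) = T ⊕ T = F
(x5 ↔ (x2 ⊕ x4)) ↔ (x5 ⊕ (x5 → x4)) = F ↔ F = T
((x5 ⊕ x2) ↔ (((x5 ∨ x2) ⊕ x2) ∨ (((x2 ⊕ x5) → (x2 ↔ x4)) ⊕ ((x2 ⊕ x5) ∨ x2)))) ⊕ ((x5 ↔ (x2 ⊕ x4)) ↔ (x5 ⊕ (x5 → x4))) = T ⊕ T = F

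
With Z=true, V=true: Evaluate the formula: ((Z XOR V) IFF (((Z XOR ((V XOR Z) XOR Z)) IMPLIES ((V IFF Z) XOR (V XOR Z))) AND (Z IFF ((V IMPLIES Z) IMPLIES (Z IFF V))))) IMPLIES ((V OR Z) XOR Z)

Z XOR V = true XOR true = false
V XOR Z = true XOR true = false
(V XOR Z) XOR Z = false XOR true = true
Z XOR ((V XOR Z) XOR Z) = true XOR true = false
V IFF Z = true IFF true = true
V XOR Z = true XOR true = false
(V IFF Z) XOR (V XOR Z) = true XOR false = true
(Z XOR ((V XOR Z) XOR Z)) IMPLIES ((V IFF Z) XOR (V XOR Z)) = false IMPLIES true = true
V IMPLIES Z = true IMPLIES true = true
Z IFF V = true IFF true = true
(V IMPLIES Z) IMPLIES (Z IFF V) = true IMPLIES true = true
Z IFF ((V IMPLIES Z) IMPLIES (Z IFF V)) = true IFF true = true
((Z XOR ((V XOR Z) XOR Z)) IMPLIES ((V IFF Z) XOR (V XOR Z))) AND (Z IFF ((V IMPLIES Z) IMPLIES (Z IFF V))) = true AND true = true
(Z XOR V) IFF (((Z XOR ((V XOR Z) XOR Z)) IMPLIES ((V IFF Z) XOR (V XOR Z))) AND (Z IFF ((V IMPLIES Z) IMPLIES (Z IFF V)))) = false IFF true = false
V OR Z = true OR true = true
(V OR Z) XOR Z = true XOR true = false
((Z XOR V) IFF (((Z XOR ((V XOR Z) XOR Z)) IMPLIES ((V IFF Z) XOR (V XOR Z))) AND (Z IFF ((V IMPLIES Z) IMPLIES (Z IFF V))))) IMPLIES ((V OR Z) XOR Z) = false IMPLIES false = true

true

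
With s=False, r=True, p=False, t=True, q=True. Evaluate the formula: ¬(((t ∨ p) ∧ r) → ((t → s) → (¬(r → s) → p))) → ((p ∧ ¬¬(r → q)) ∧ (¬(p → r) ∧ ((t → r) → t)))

Substituting s=False, r=True, p=False, t=True, q=True:
t ∨ p = True ∨ False = True
(t ∨ p) ∧ r = True ∧ True = True
t → s = True → False = False
r → s = True → False = False
¬(r → s) = ¬False = True
¬(r → s) → p = True → False = False
(t → s) → (¬(r → s) → p) = False → False = True
((t ∨ p) ∧ r) → ((t → s) → (¬(r → s) → p)) = True → True = True
¬(((t ∨ p) ∧ r) → ((t → s) → (¬(r → s) → p))) = ¬True = False
r → q = True → True = True
¬(r → q) = ¬True = False
¬¬(r → q) = ¬False = True
p ∧ ¬¬(r → q) = False ∧ True = False
p → r = False → True = True
¬(p → r) = ¬True = False
t → r = True → True = True
(t → r) → t = True → True = True
¬(p → r) ∧ ((t → r) → t) = False ∧ True = False
(p ∧ ¬¬(r → q)) ∧ (¬(p → r) ∧ ((t → r) → t)) = False ∧ False = False
¬(((t ∨ p) ∧ r) → ((t → s) → (¬(r → s) → p))) → ((p ∧ ¬¬(r → q)) ∧ (¬(p → r) ∧ ((t → r) → t))) = False → False = True

True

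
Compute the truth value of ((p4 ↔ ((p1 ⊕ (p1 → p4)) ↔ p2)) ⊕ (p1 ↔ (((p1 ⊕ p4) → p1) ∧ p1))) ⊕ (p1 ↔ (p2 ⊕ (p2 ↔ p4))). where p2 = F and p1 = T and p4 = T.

p1 → p4 = T → T = T
p1 ⊕ (p1 → p4) = T ⊕ T = F
(p1 ⊕ (p1 → p4)) ↔ p2 = F ↔ F = T
p4 ↔ ((p1 ⊕ (p1 → p4)) ↔ p2) = T ↔ T = T
p1 ⊕ p4 = T ⊕ T = F
(p1 ⊕ p4) → p1 = F → T = T
((p1 ⊕ p4) → p1) ∧ p1 = T ∧ T = T
p1 ↔ (((p1 ⊕ p4) → p1) ∧ p1) = T ↔ T = T
(p4 ↔ ((p1 ⊕ (p1 → p4)) ↔ p2)) ⊕ (p1 ↔ (((p1 ⊕ p4) → p1) ∧ p1)) = T ⊕ T = F
p2 ↔ p4 = F ↔ T = F
p2 ⊕ (p2 ↔ p4) = F ⊕ F = F
p1 ↔ (p2 ⊕ (p2 ↔ p4)) = T ↔ F = F
((p4 ↔ ((p1 ⊕ (p1 → p4)) ↔ p2)) ⊕ (p1 ↔ (((p1 ⊕ p4) → p1) ∧ p1))) ⊕ (p1 ↔ (p2 ⊕ (p2 ↔ p4))) = F ⊕ F = F

F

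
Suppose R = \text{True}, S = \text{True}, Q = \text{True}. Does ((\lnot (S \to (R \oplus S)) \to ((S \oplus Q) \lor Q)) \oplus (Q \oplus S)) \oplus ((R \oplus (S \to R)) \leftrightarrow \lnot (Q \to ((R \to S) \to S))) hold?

R \oplus S = \text{True} \oplus \text{True} = \text{False}
S \to (R \oplus S) = \text{True} \to \text{False} = \text{False}
\lnot (S \to (R \oplus S)) = \lnot \text{False} = \text{True}
S \oplus Q = \text{True} \oplus \text{True} = \text{False}
(S \oplus Q) \lor Q = \text{False} \lor \text{True} = \text{True}
\lnot (S \to (R \oplus S)) \to ((S \oplus Q) \lor Q) = \text{True} \to \text{True} = \text{True}
Q \oplus S = \text{True} \oplus \text{True} = \text{False}
(\lnot (S \to (R \oplus S)) \to ((S \oplus Q) \lor Q)) \oplus (Q \oplus S) = \text{True} \oplus \text{False} = \text{True}
S \to R = \text{True} \to \text{True} = \text{True}
R \oplus (S \to R) = \text{True} \oplus \text{True} = \text{False}
R \to S = \text{True} \to \text{True} = \text{True}
(R \to S) \to S = \text{True} \to \text{True} = \text{True}
Q \to ((R \to S) \to S) = \text{True} \to \text{True} = \text{True}
\lnot (Q \to ((R \to S) \to S)) = \lnot \text{True} = \text{False}
(R \oplus (S \to R)) \leftrightarrow \lnot (Q \to ((R \to S) \to S)) = \text{False} \leftrightarrow \text{False} = \text{True}
((\lnot (S \to (R \oplus S)) \to ((S \oplus Q) \lor Q)) \oplus (Q \oplus S)) \oplus ((R \oplus (S \to R)) \leftrightarrow \lnot (Q \to ((R \to S) \to S))) = \text{True} \oplus \text{True} = \text{False}

\text{False}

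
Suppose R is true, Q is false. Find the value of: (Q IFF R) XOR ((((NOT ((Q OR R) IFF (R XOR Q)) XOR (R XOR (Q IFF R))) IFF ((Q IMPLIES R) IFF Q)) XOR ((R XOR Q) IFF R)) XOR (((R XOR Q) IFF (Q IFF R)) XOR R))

Substituting R=true, Q=false:
Q IFF R = false IFF true = false
Q OR R = false OR true = true
R XOR Q = true XOR false = true
(Q OR R) IFF (R XOR Q) = true IFF true = true
NOT ((Q OR R) IFF (R XOR Q)) = NOT true = false
Q IFF R = false IFF true = false
R XOR (Q IFF R) = true XOR false = true
NOT ((Q OR R) IFF (R XOR Q)) XOR (R XOR (Q IFF R)) = false XOR true = true
Q IMPLIES R = false IMPLIES true = true
(Q IMPLIES R) IFF Q = true IFF false = false
(NOT ((Q OR R) IFF (R XOR Q)) XOR (R XOR (Q IFF R))) IFF ((Q IMPLIES R) IFF Q) = true IFF false = false
R XOR Q = true XOR false = true
(R XOR Q) IFF R = true IFF true = true
((NOT ((Q OR R) IFF (R XOR Q)) XOR (R XOR (Q IFF R))) IFF ((Q IMPLIES R) IFF Q)) XOR ((R XOR Q) IFF R) = false XOR true = true
R XOR Q = true XOR false = true
Q IFF R = false IFF true = false
(R XOR Q) IFF (Q IFF R) = true IFF false = false
((R XOR Q) IFF (Q IFF R)) XOR R = false XOR true = true
(((NOT ((Q OR R) IFF (R XOR Q)) XOR (R XOR (Q IFF R))) IFF ((Q IMPLIES R) IFF Q)) XOR ((R XOR Q) IFF R)) XOR (((R XOR Q) IFF (Q IFF R)) XOR R) = true XOR true = false
(Q IFF R) XOR ((((NOT ((Q OR R) IFF (R XOR Q)) XOR (R XOR (Q IFF R))) IFF ((Q IMPLIES R) IFF Q)) XOR ((R XOR Q) IFF R)) XOR (((R XOR Q) IFF (Q IFF R)) XOR R)) = false XOR false = false

false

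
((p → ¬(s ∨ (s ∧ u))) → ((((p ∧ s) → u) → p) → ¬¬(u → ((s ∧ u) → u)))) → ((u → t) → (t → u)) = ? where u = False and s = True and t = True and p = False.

Substituting u=False, s=True, t=True, p=False:
s ∧ u = True ∧ False = False
s ∨ (s ∧ u) = True ∨ False = True
¬(s ∨ (s ∧ u)) = ¬True = False
p → ¬(s ∨ (s ∧ u)) = False → False = True
p ∧ s = False ∧ True = False
(p ∧ s) → u = False → False = True
((p ∧ s) → u) → p = True → False = False
s ∧ u = True ∧ False = False
(s ∧ u) → u = False → False = True
u → ((s ∧ u) → u) = False → True = True
¬(u → ((s ∧ u) → u)) = ¬True = False
¬¬(u → ((s ∧ u) → u)) = ¬False = True
(((p ∧ s) → u) → p) → ¬¬(u → ((s ∧ u) → u)) = False → True = True
(p → ¬(s ∨ (s ∧ u))) → ((((p ∧ s) → u) → p) → ¬¬(u → ((s ∧ u) → u))) = True → True = True
u → t = False → True = True
t → u = True → False = False
(u → t) → (t → u) = True → False = False
((p → ¬(s ∨ (s ∧ u))) → ((((p ∧ s) → u) → p) → ¬¬(u → ((s ∧ u) → u)))) → ((u → t) → (t → u)) = True → False = False

False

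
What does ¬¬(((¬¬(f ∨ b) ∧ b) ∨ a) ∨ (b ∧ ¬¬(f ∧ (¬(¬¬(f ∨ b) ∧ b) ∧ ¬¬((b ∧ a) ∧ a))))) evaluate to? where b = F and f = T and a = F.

F

f ∨ b = T ∨ F = T
¬(f ∨ b) = ¬T = F
¬¬(f ∨ b) = ¬F = T
¬¬(f ∨ b) ∧ b = T ∧ F = F
(¬¬(f ∨ b) ∧ b) ∨ a = F ∨ F = F
f ∨ b = T ∨ F = T
¬(f ∨ b) = ¬T = F
¬¬(f ∨ b) = ¬F = T
¬¬(f ∨ b) ∧ b = T ∧ F = F
¬(¬¬(f ∨ b) ∧ b) = ¬F = T
b ∧ a = F ∧ F = F
(b ∧ a) ∧ a = F ∧ F = F
¬((b ∧ a) ∧ a) = ¬F = T
¬¬((b ∧ a) ∧ a) = ¬T = F
¬(¬¬(f ∨ b) ∧ b) ∧ ¬¬((b ∧ a) ∧ a) = T ∧ F = F
f ∧ (¬(¬¬(f ∨ b) ∧ b) ∧ ¬¬((b ∧ a) ∧ a)) = T ∧ F = F
¬(f ∧ (¬(¬¬(f ∨ b) ∧ b) ∧ ¬¬((b ∧ a) ∧ a))) = ¬F = T
¬¬(f ∧ (¬(¬¬(f ∨ b) ∧ b) ∧ ¬¬((b ∧ a) ∧ a))) = ¬T = F
b ∧ ¬¬(f ∧ (¬(¬¬(f ∨ b) ∧ b) ∧ ¬¬((b ∧ a) ∧ a))) = F ∧ F = F
((¬¬(f ∨ b) ∧ b) ∨ a) ∨ (b ∧ ¬¬(f ∧ (¬(¬¬(f ∨ b) ∧ b) ∧ ¬¬((b ∧ a) ∧ a)))) = F ∨ F = F
¬(((¬¬(f ∨ b) ∧ b) ∨ a) ∨ (b ∧ ¬¬(f ∧ (¬(¬¬(f ∨ b) ∧ b) ∧ ¬¬((b ∧ a) ∧ a))))) = ¬F = T
¬¬(((¬¬(f ∨ b) ∧ b) ∨ a) ∨ (b ∧ ¬¬(f ∧ (¬(¬¬(f ∨ b) ∧ b) ∧ ¬¬((b ∧ a) ∧ a))))) = ¬T = F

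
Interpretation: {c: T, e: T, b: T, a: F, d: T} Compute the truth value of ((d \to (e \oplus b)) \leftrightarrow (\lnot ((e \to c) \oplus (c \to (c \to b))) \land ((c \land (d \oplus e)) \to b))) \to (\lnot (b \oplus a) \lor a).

e \oplus b = T \oplus T = F
d \to (e \oplus b) = T \to F = F
e \to c = T \to T = T
c \to b = T \to T = T
c \to (c \to b) = T \to T = T
(e \to c) \oplus (c \to (c \to b)) = T \oplus T = F
\lnot ((e \to c) \oplus (c \to (c \to b))) = \lnot F = T
d \oplus e = T \oplus T = F
c \land (d \oplus e) = T \land F = F
(c \land (d \oplus e)) \to b = F \to T = T
\lnot ((e \to c) \oplus (c \to (c \to b))) \land ((c \land (d \oplus e)) \to b) = T \land T = T
(d \to (e \oplus b)) \leftrightarrow (\lnot ((e \to c) \oplus (c \to (c \to b))) \land ((c \land (d \oplus e)) \to b)) = F \leftrightarrow T = F
b \oplus a = T \oplus F = T
\lnot (b \oplus a) = \lnot T = F
\lnot (b \oplus a) \lor a = F \lor F = F
((d \to (e \oplus b)) \leftrightarrow (\lnot ((e \to c) \oplus (c \to (c \to b))) \land ((c \land (d \oplus e)) \to b))) \to (\lnot (b \oplus a) \lor a) = F \to F = T

T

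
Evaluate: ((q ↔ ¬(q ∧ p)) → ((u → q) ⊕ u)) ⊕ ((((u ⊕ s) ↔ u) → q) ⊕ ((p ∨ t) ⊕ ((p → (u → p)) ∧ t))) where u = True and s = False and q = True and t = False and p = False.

q ∧ p = True ∧ False = False
¬(q ∧ p) = ¬False = True
q ↔ ¬(q ∧ p) = True ↔ True = True
u → q = True → True = True
(u → q) ⊕ u = True ⊕ True = False
(q ↔ ¬(q ∧ p)) → ((u → q) ⊕ u) = True → False = False
u ⊕ s = True ⊕ False = True
(u ⊕ s) ↔ u = True ↔ True = True
((u ⊕ s) ↔ u) → q = True → True = True
p ∨ t = False ∨ False = False
u → p = True → False = False
p → (u → p) = False → False = True
(p → (u → p)) ∧ t = True ∧ False = False
(p ∨ t) ⊕ ((p → (u → p)) ∧ t) = False ⊕ False = False
(((u ⊕ s) ↔ u) → q) ⊕ ((p ∨ t) ⊕ ((p → (u → p)) ∧ t)) = True ⊕ False = True
((q ↔ ¬(q ∧ p)) → ((u → q) ⊕ u)) ⊕ ((((u ⊕ s) ↔ u) → q) ⊕ ((p ∨ t) ⊕ ((p → (u → p)) ∧ t))) = False ⊕ True = True

True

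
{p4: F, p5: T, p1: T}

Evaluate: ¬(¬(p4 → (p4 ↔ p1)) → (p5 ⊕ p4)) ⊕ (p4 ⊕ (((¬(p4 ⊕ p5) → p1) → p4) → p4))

T

p4 ↔ p1 = F ↔ T = F
p4 → (p4 ↔ p1) = F → F = T
¬(p4 → (p4 ↔ p1)) = ¬T = F
p5 ⊕ p4 = T ⊕ F = T
¬(p4 → (p4 ↔ p1)) → (p5 ⊕ p4) = F → T = T
¬(¬(p4 → (p4 ↔ p1)) → (p5 ⊕ p4)) = ¬T = F
p4 ⊕ p5 = F ⊕ T = T
¬(p4 ⊕ p5) = ¬T = F
¬(p4 ⊕ p5) → p1 = F → T = T
(¬(p4 ⊕ p5) → p1) → p4 = T → F = F
((¬(p4 ⊕ p5) → p1) → p4) → p4 = F → F = T
p4 ⊕ (((¬(p4 ⊕ p5) → p1) → p4) → p4) = F ⊕ T = T
¬(¬(p4 → (p4 ↔ p1)) → (p5 ⊕ p4)) ⊕ (p4 ⊕ (((¬(p4 ⊕ p5) → p1) → p4) → p4)) = F ⊕ T = T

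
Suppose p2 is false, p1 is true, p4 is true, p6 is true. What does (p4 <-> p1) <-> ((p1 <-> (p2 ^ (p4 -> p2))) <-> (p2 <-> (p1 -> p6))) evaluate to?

Substituting p2=False, p1=True, p4=True, p6=True:
p4 <-> p1 = True <-> True = True
p4 -> p2 = True -> False = False
p2 ^ (p4 -> p2) = False ^ False = False
p1 <-> (p2 ^ (p4 -> p2)) = True <-> False = False
p1 -> p6 = True -> True = True
p2 <-> (p1 -> p6) = False <-> True = False
(p1 <-> (p2 ^ (p4 -> p2))) <-> (p2 <-> (p1 -> p6)) = False <-> False = True
(p4 <-> p1) <-> ((p1 <-> (p2 ^ (p4 -> p2))) <-> (p2 <-> (p1 -> p6))) = True <-> True = True

True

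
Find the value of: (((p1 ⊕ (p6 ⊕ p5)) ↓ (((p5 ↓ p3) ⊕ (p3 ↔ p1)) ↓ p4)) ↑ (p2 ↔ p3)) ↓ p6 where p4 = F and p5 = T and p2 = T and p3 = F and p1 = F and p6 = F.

p6 ⊕ p5 = F ⊕ T = T
p1 ⊕ (p6 ⊕ p5) = F ⊕ T = T
p5 ↓ p3 = T ↓ F = F
p3 ↔ p1 = F ↔ F = T
(p5 ↓ p3) ⊕ (p3 ↔ p1) = F ⊕ T = T
((p5 ↓ p3) ⊕ (p3 ↔ p1)) ↓ p4 = T ↓ F = F
(p1 ⊕ (p6 ⊕ p5)) ↓ (((p5 ↓ p3) ⊕ (p3 ↔ p1)) ↓ p4) = T ↓ F = F
p2 ↔ p3 = T ↔ F = F
((p1 ⊕ (p6 ⊕ p5)) ↓ (((p5 ↓ p3) ⊕ (p3 ↔ p1)) ↓ p4)) ↑ (p2 ↔ p3) = F ↑ F = T
(((p1 ⊕ (p6 ⊕ p5)) ↓ (((p5 ↓ p3) ⊕ (p3 ↔ p1)) ↓ p4)) ↑ (p2 ↔ p3)) ↓ p6 = T ↓ F = F

F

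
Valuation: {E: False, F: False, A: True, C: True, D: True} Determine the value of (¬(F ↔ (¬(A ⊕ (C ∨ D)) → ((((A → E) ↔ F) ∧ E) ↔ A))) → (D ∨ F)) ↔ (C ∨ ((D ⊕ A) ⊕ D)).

Substituting E=False, F=False, A=True, C=True, D=True:
C ∨ D = True ∨ True = True
A ⊕ (C ∨ D) = True ⊕ True = False
¬(A ⊕ (C ∨ D)) = ¬False = True
A → E = True → False = False
(A → E) ↔ F = False ↔ False = True
((A → E) ↔ F) ∧ E = True ∧ False = False
(((A → E) ↔ F) ∧ E) ↔ A = False ↔ True = False
¬(A ⊕ (C ∨ D)) → ((((A → E) ↔ F) ∧ E) ↔ A) = True → False = False
F ↔ (¬(A ⊕ (C ∨ D)) → ((((A → E) ↔ F) ∧ E) ↔ A)) = False ↔ False = True
¬(F ↔ (¬(A ⊕ (C ∨ D)) → ((((A → E) ↔ F) ∧ E) ↔ A))) = ¬True = False
D ∨ F = True ∨ False = True
¬(F ↔ (¬(A ⊕ (C ∨ D)) → ((((A → E) ↔ F) ∧ E) ↔ A))) → (D ∨ F) = False → True = True
D ⊕ A = True ⊕ True = False
(D ⊕ A) ⊕ D = False ⊕ True = True
C ∨ ((D ⊕ A) ⊕ D) = True ∨ True = True
(¬(F ↔ (¬(A ⊕ (C ∨ D)) → ((((A → E) ↔ F) ∧ E) ↔ A))) → (D ∨ F)) ↔ (C ∨ ((D ⊕ A) ⊕ D)) = True ↔ True = True

True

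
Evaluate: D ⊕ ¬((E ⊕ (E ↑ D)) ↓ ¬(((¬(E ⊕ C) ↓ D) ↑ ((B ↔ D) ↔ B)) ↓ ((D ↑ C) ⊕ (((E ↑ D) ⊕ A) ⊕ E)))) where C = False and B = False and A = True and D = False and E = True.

Substituting C=False, B=False, A=True, D=False, E=True:
E ↑ D = True ↑ False = True
E ⊕ (E ↑ D) = True ⊕ True = False
E ⊕ C = True ⊕ False = True
¬(E ⊕ C) = ¬True = False
¬(E ⊕ C) ↓ D = False ↓ False = True
B ↔ D = False ↔ False = True
(B ↔ D) ↔ B = True ↔ False = False
(¬(E ⊕ C) ↓ D) ↑ ((B ↔ D) ↔ B) = True ↑ False = True
D ↑ C = False ↑ False = True
E ↑ D = True ↑ False = True
(E ↑ D) ⊕ A = True ⊕ True = False
((E ↑ D) ⊕ A) ⊕ E = False ⊕ True = True
(D ↑ C) ⊕ (((E ↑ D) ⊕ A) ⊕ E) = True ⊕ True = False
((¬(E ⊕ C) ↓ D) ↑ ((B ↔ D) ↔ B)) ↓ ((D ↑ C) ⊕ (((E ↑ D) ⊕ A) ⊕ E)) = True ↓ False = False
¬(((¬(E ⊕ C) ↓ D) ↑ ((B ↔ D) ↔ B)) ↓ ((D ↑ C) ⊕ (((E ↑ D) ⊕ A) ⊕ E))) = ¬False = True
(E ⊕ (E ↑ D)) ↓ ¬(((¬(E ⊕ C) ↓ D) ↑ ((B ↔ D) ↔ B)) ↓ ((D ↑ C) ⊕ (((E ↑ D) ⊕ A) ⊕ E))) = False ↓ True = False
¬((E ⊕ (E ↑ D)) ↓ ¬(((¬(E ⊕ C) ↓ D) ↑ ((B ↔ D) ↔ B)) ↓ ((D ↑ C) ⊕ (((E ↑ D) ⊕ A) ⊕ E)))) = ¬False = True
D ⊕ ¬((E ⊕ (E ↑ D)) ↓ ¬(((¬(E ⊕ C) ↓ D) ↑ ((B ↔ D) ↔ B)) ↓ ((D ↑ C) ⊕ (((E ↑ D) ⊕ A) ⊕ E)))) = False ⊕ True = True

True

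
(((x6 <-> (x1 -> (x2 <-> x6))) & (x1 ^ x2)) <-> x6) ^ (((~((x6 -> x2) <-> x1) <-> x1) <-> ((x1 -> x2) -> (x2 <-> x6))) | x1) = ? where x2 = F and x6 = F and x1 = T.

x2 <-> x6 = F <-> F = T
x1 -> (x2 <-> x6) = T -> T = T
x6 <-> (x1 -> (x2 <-> x6)) = F <-> T = F
x1 ^ x2 = T ^ F = T
(x6 <-> (x1 -> (x2 <-> x6))) & (x1 ^ x2) = F & T = F
((x6 <-> (x1 -> (x2 <-> x6))) & (x1 ^ x2)) <-> x6 = F <-> F = T
x6 -> x2 = F -> F = T
(x6 -> x2) <-> x1 = T <-> T = T
~((x6 -> x2) <-> x1) = ~T = F
~((x6 -> x2) <-> x1) <-> x1 = F <-> T = F
x1 -> x2 = T -> F = F
x2 <-> x6 = F <-> F = T
(x1 -> x2) -> (x2 <-> x6) = F -> T = T
(~((x6 -> x2) <-> x1) <-> x1) <-> ((x1 -> x2) -> (x2 <-> x6)) = F <-> T = F
((~((x6 -> x2) <-> x1) <-> x1) <-> ((x1 -> x2) -> (x2 <-> x6))) | x1 = F | T = T
(((x6 <-> (x1 -> (x2 <-> x6))) & (x1 ^ x2)) <-> x6) ^ (((~((x6 -> x2) <-> x1) <-> x1) <-> ((x1 -> x2) -> (x2 <-> x6))) | x1) = T ^ T = F

F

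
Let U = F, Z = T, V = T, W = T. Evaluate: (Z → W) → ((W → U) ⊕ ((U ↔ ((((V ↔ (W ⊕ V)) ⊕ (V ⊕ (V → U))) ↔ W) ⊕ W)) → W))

T

Z → W = T → T = T
W → U = T → F = F
W ⊕ V = T ⊕ T = F
V ↔ (W ⊕ V) = T ↔ F = F
V → U = T → F = F
V ⊕ (V → U) = T ⊕ F = T
(V ↔ (W ⊕ V)) ⊕ (V ⊕ (V → U)) = F ⊕ T = T
((V ↔ (W ⊕ V)) ⊕ (V ⊕ (V → U))) ↔ W = T ↔ T = T
(((V ↔ (W ⊕ V)) ⊕ (V ⊕ (V → U))) ↔ W) ⊕ W = T ⊕ T = F
U ↔ ((((V ↔ (W ⊕ V)) ⊕ (V ⊕ (V → U))) ↔ W) ⊕ W) = F ↔ F = T
(U ↔ ((((V ↔ (W ⊕ V)) ⊕ (V ⊕ (V → U))) ↔ W) ⊕ W)) → W = T → T = T
(W → U) ⊕ ((U ↔ ((((V ↔ (W ⊕ V)) ⊕ (V ⊕ (V → U))) ↔ W) ⊕ W)) → W) = F ⊕ T = T
(Z → W) → ((W → U) ⊕ ((U ↔ ((((V ↔ (W ⊕ V)) ⊕ (V ⊕ (V → U))) ↔ W) ⊕ W)) → W)) = T → T = T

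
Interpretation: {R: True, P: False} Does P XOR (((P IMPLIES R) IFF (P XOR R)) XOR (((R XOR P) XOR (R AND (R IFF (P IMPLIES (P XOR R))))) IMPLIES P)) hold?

P IMPLIES R = False IMPLIES True = True
P XOR R = False XOR True = True
(P IMPLIES R) IFF (P XOR R) = True IFF True = True
R XOR P = True XOR False = True
P XOR R = False XOR True = True
P IMPLIES (P XOR R) = False IMPLIES True = True
R IFF (P IMPLIES (P XOR R)) = True IFF True = True
R AND (R IFF (P IMPLIES (P XOR R))) = True AND True = True
(R XOR P) XOR (R AND (R IFF (P IMPLIES (P XOR R)))) = True XOR True = False
((R XOR P) XOR (R AND (R IFF (P IMPLIES (P XOR R))))) IMPLIES P = False IMPLIES False = True
((P IMPLIES R) IFF (P XOR R)) XOR (((R XOR P) XOR (R AND (R IFF (P IMPLIES (P XOR R))))) IMPLIES P) = True XOR True = False
P XOR (((P IMPLIES R) IFF (P XOR R)) XOR (((R XOR P) XOR (R AND (R IFF (P IMPLIES (P XOR R))))) IMPLIES P)) = False XOR False = False

False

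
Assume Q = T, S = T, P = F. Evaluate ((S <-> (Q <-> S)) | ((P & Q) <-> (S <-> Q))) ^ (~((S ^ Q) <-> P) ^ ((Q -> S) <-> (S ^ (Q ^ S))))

F

Q <-> S = T <-> T = T
S <-> (Q <-> S) = T <-> T = T
P & Q = F & T = F
S <-> Q = T <-> T = T
(P & Q) <-> (S <-> Q) = F <-> T = F
(S <-> (Q <-> S)) | ((P & Q) <-> (S <-> Q)) = T | F = T
S ^ Q = T ^ T = F
(S ^ Q) <-> P = F <-> F = T
~((S ^ Q) <-> P) = ~T = F
Q -> S = T -> T = T
Q ^ S = T ^ T = F
S ^ (Q ^ S) = T ^ F = T
(Q -> S) <-> (S ^ (Q ^ S)) = T <-> T = T
~((S ^ Q) <-> P) ^ ((Q -> S) <-> (S ^ (Q ^ S))) = F ^ T = T
((S <-> (Q <-> S)) | ((P & Q) <-> (S <-> Q))) ^ (~((S ^ Q) <-> P) ^ ((Q -> S) <-> (S ^ (Q ^ S)))) = T ^ T = F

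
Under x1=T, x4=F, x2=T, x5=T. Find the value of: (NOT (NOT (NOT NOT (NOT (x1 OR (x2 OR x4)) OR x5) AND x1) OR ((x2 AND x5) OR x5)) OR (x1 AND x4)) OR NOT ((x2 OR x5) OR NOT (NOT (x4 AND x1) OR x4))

x2 OR x4 = T OR F = T
x1 OR (x2 OR x4) = T OR T = T
NOT (x1 OR (x2 OR x4)) = NOT T = F
NOT (x1 OR (x2 OR x4)) OR x5 = F OR T = T
NOT (NOT (x1 OR (x2 OR x4)) OR x5) = NOT T = F
NOT NOT (NOT (x1 OR (x2 OR x4)) OR x5) = NOT F = T
NOT NOT (NOT (x1 OR (x2 OR x4)) OR x5) AND x1 = T AND T = T
NOT (NOT NOT (NOT (x1 OR (x2 OR x4)) OR x5) AND x1) = NOT T = F
x2 AND x5 = T AND T = T
(x2 AND x5) OR x5 = T OR T = T
NOT (NOT NOT (NOT (x1 OR (x2 OR x4)) OR x5) AND x1) OR ((x2 AND x5) OR x5) = F OR T = T
NOT (NOT (NOT NOT (NOT (x1 OR (x2 OR x4)) OR x5) AND x1) OR ((x2 AND x5) OR x5)) = NOT T = F
x1 AND x4 = T AND F = F
NOT (NOT (NOT NOT (NOT (x1 OR (x2 OR x4)) OR x5) AND x1) OR ((x2 AND x5) OR x5)) OR (x1 AND x4) = F OR F = F
x2 OR x5 = T OR T = T
x4 AND x1 = F AND T = F
NOT (x4 AND x1) = NOT F = T
NOT (x4 AND x1) OR x4 = T OR F = T
NOT (NOT (x4 AND x1) OR x4) = NOT T = F
(x2 OR x5) OR NOT (NOT (x4 AND x1) OR x4) = T OR F = T
NOT ((x2 OR x5) OR NOT (NOT (x4 AND x1) OR x4)) = NOT T = F
(NOT (NOT (NOT NOT (NOT (x1 OR (x2 OR x4)) OR x5) AND x1) OR ((x2 AND x5) OR x5)) OR (x1 AND x4)) OR NOT ((x2 OR x5) OR NOT (NOT (x4 AND x1) OR x4)) = F OR F = F

F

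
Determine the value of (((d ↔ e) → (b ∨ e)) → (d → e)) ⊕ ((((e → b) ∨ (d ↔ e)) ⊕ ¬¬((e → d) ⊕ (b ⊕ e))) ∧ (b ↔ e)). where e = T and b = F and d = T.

Substituting e=T, b=F, d=T:
d ↔ e = T ↔ T = T
b ∨ e = F ∨ T = T
(d ↔ e) → (b ∨ e) = T → T = T
d → e = T → T = T
((d ↔ e) → (b ∨ e)) → (d → e) = T → T = T
e → b = T → F = F
d ↔ e = T ↔ T = T
(e → b) ∨ (d ↔ e) = F ∨ T = T
e → d = T → T = T
b ⊕ e = F ⊕ T = T
(e → d) ⊕ (b ⊕ e) = T ⊕ T = F
¬((e → d) ⊕ (b ⊕ e)) = ¬F = T
¬¬((e → d) ⊕ (b ⊕ e)) = ¬T = F
((e → b) ∨ (d ↔ e)) ⊕ ¬¬((e → d) ⊕ (b ⊕ e)) = T ⊕ F = T
b ↔ e = F ↔ T = F
(((e → b) ∨ (d ↔ e)) ⊕ ¬¬((e → d) ⊕ (b ⊕ e))) ∧ (b ↔ e) = T ∧ F = F
(((d ↔ e) → (b ∨ e)) → (d → e)) ⊕ ((((e → b) ∨ (d ↔ e)) ⊕ ¬¬((e → d) ⊕ (b ⊕ e))) ∧ (b ↔ e)) = T ⊕ F = T

T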